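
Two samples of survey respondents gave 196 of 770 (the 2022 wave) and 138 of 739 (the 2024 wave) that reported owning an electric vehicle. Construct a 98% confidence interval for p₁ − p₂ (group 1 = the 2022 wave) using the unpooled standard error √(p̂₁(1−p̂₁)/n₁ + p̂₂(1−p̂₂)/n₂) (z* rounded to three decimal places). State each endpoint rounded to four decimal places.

p̂₁ = 0.25455, p̂₂ = 0.18674, so the observed difference is 0.06781.
Unpooled SE = √(p̂₁(1−p̂₁)/n₁ + p̂₂(1−p̂₂)/n₂) = √(0.000246431 + 0.000205504) = 0.021259.
z* = 2.326 at the 98% level. Margin = 2.326·0.021259 = 0.04945.
So the interval runs from 0.0184 to 0.1173.

(0.0184, 0.1173)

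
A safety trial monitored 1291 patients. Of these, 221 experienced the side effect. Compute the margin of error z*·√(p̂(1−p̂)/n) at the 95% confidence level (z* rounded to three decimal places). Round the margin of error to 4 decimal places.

Sample proportion p̂ = 221/1291 = 0.17119.
SE = √(p̂(1−p̂)/n) = √(0.141881/1291) = 0.010483.
For 95% confidence, z* = 1.960.
ME = 1.960·0.010483 = 0.0205.

ME = 0.0205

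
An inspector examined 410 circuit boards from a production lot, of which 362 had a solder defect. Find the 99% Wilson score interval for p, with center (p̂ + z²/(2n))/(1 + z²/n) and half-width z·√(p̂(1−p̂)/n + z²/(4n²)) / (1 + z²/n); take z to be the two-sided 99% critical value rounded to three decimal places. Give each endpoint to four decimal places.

(0.8358, 0.9179)

Here p̂ = 362/410 = 0.88293 and z = 2.576 (z² = 6.635776).
1 + z²/n = 1.016185.
Adjusted center: (0.88293 + z²/(2n))/1.016185 = 0.87683.
Radicand: p̂(1−p̂)/n + z²/(4n²) = 0.000252115 + 0.000009869 = 0.000261984.
Half-width = 2.576·√0.000261984/1.016185 = 0.04103.
Interval: 0.87683 ± 0.04103 → (0.8358, 0.9179).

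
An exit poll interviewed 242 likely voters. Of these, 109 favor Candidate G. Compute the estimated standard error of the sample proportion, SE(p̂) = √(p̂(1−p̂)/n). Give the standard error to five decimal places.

Sample proportion p̂ = 109/242 = 0.45041.
p̂(1−p̂) = 0.247541.
SE = √(0.247541/242) = √0.001022897 = 0.03198.

SE = 0.03198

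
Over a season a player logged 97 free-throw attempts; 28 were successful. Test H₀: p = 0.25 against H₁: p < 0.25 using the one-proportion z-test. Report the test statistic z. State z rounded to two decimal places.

With x = 28 successes in n = 97, p̂ = 0.28866.
SE₀ = √(0.25·0.75/97) = 0.043966.
z = (0.28866 − 0.25)/0.043966 = 0.03866/0.043966 = 0.88.

z = 0.88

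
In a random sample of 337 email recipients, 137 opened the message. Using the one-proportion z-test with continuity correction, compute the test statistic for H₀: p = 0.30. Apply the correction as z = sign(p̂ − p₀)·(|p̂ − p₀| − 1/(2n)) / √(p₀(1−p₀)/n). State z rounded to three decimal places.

The sample proportion is 137/337 = 0.40653. p̂ − p₀ = 0.106528.
1/(2n) = 0.001484.
Corrected numerator: |0.106528| − 0.001484 = 0.105044.
Null standard error: √(0.30·0.70/337) = √0.000623145 = 0.024963.
z = +0.105044/0.024963 = 4.208.

z = 4.208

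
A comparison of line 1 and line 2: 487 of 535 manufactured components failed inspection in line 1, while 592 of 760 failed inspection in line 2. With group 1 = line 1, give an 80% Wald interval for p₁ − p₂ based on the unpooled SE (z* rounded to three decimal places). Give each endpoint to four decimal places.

p̂₁ = 487/535 = 0.91028, p̂₂ = 592/760 = 0.77895; p̂₁ − p̂₂ = 0.13133.
Unpooled SE = √(p̂₁(1−p̂₁)/n₁ + p̂₂(1−p̂₂)/n₂) = √(0.000152654 + 0.000226564) = 0.019474.
The 80% critical value is z* = 1.282. Margin of error = 0.02497.
Interval: 0.13133 ± 0.02497 → (0.1064, 0.1563).

(0.1064, 0.1563)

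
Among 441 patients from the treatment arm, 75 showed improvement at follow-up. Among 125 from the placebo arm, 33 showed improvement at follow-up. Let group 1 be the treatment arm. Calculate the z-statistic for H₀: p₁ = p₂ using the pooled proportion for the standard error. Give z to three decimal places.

p̂₁ = 75/441 = 0.17007, p̂₂ = 33/125 = 0.26400.
Pooling: p̂ = 108/566 = 0.19081.
Pooled SE = √[0.1544032·0.01026757] ≈ 0.039816.
z = (p̂₁ − p̂₂)/SE = (0.17007 − 0.26400)/0.039816 = -0.09393/0.039816 = -2.359.

z = -2.359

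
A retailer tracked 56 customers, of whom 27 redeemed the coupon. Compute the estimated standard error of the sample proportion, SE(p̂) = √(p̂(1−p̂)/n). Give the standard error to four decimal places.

SE = 0.0668

p̂ = 27/56 = 0.48214.
p̂(1−p̂) = 0.249681.
SE = √(0.249681/56) = √0.004458589 = 0.0668.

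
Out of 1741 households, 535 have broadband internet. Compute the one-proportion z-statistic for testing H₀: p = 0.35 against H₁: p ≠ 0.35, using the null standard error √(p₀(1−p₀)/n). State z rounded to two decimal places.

z = -3.74

Sample proportion p̂ = 535/1741 = 0.30729.
Null standard error: √(0.35·0.65/1741) = √0.000130672 = 0.011431.
z = (p̂ − p₀)/SE = (0.30729 − 0.35)/0.011431 = -3.74.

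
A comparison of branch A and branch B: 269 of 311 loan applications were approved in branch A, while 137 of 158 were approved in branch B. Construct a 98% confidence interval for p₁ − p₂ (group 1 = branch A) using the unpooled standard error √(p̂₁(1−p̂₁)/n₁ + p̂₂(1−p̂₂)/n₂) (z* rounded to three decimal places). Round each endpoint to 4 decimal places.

(-0.0795, 0.0752)

p̂₁ = 269/311 = 0.86495, p̂₂ = 137/158 = 0.86709; p̂₁ − p̂₂ = -0.00214.
SE = √(0.000375596 + 0.000729405) = √0.001105001 = 0.033242.
The 98% critical value is z* = 2.326. Margin of error = 0.07732.
CI: -0.00214 ± 0.07732 = (-0.0795, 0.0752).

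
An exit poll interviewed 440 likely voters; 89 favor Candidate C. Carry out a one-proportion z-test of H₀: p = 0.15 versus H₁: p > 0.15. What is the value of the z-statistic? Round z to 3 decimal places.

z = 3.071

Sample proportion p̂ = 89/440 = 0.20227.
Null standard error: √(0.15·0.85/440) = √0.000289773 = 0.017023.
Test statistic: z = 0.05227/0.017023 = 3.071.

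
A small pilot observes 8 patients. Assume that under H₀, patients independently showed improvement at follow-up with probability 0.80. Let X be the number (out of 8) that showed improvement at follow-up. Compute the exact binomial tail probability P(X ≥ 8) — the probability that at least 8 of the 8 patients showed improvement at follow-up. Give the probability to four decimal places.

P = 0.1678

X is binomial with n = 8 and p = 0.80.
P(X ≥ 8) = C(8,8)·0.80^8·0.20^0.
= 0.167772 = 0.1678.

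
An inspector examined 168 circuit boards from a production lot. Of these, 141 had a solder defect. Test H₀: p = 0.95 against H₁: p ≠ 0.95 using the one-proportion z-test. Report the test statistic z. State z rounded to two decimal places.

The sample proportion is 141/168 = 0.83929.
SE₀ = √(0.95·0.05/168) = 0.016815.
z = (0.83929 − 0.95)/0.016815 = -0.11071/0.016815 = -6.58.

z = -6.58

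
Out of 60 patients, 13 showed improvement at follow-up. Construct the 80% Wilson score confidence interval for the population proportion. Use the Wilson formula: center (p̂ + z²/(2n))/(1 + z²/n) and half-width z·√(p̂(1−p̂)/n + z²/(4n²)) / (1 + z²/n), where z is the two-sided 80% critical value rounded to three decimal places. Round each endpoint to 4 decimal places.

(0.1565, 0.2919)

Here p̂ = 13/60 = 0.21667 and z = 1.282 (z² = 1.643524).
1 + z²/n = 1.027392.
Center = (0.21667 + 0.013696)/1.027392 = 0.22422.
Radicand: p̂(1−p̂)/n + z²/(4n²) = 0.002828704 + 0.000114134 = 0.002942838.
Half-width = 1.282·√0.002942838/1.027392 = 0.06769.
CI: 0.22422 ± 0.06769 = (0.1565, 0.2919).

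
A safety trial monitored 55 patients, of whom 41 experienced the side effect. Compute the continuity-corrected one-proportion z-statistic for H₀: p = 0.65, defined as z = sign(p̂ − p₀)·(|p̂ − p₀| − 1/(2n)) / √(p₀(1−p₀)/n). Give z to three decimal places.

z = 1.343

The sample proportion is 41/55 = 0.74545. p̂ − p₀ = 0.095455.
Continuity correction 1/(2n) = 1/110 = 0.009091.
Corrected numerator: |0.095455| − 0.009091 = 0.086364.
SE₀ = √(0.65·0.35/55) = 0.064315.
z = (+)0.086364/0.064315 = 1.343.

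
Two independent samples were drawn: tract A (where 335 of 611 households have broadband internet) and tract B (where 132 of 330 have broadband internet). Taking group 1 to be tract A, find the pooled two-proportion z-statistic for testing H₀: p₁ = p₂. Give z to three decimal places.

z = 4.341

Sample proportions: p̂₁ = 335/611 = 0.54828 and p̂₂ = 132/330 = 0.40000.
Pooling: p̂ = 467/941 = 0.49628.
Pooled SE = √[0.2499862·0.00466696] ≈ 0.034157.
z = (p̂₁ − p̂₂)/SE = (0.54828 − 0.40000)/0.034157 = 0.14828/0.034157 = 4.341.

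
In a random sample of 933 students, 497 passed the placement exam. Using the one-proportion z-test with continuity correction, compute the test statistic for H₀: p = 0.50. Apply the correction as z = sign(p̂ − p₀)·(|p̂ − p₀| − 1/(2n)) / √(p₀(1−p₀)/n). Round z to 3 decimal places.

z = 1.964

p̂ = 497/933 = 0.53269. p̂ − p₀ = 0.032690.
Continuity correction 1/(2n) = 1/1866 = 0.000536.
Corrected numerator: |0.032690| − 0.000536 = 0.032154.
SE₀ = √(0.50·0.50/933) = 0.016369.
z = +0.032154/0.016369 = 1.964.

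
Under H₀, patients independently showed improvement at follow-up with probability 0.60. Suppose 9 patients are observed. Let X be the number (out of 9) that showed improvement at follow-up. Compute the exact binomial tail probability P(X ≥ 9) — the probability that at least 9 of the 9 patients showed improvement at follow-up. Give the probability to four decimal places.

X ~ Binomial(n=9, p=0.60).
P(X ≥ 9) = C(9,9)·0.60^9·0.40^0.
= 0.010078 = 0.0101.

P = 0.0101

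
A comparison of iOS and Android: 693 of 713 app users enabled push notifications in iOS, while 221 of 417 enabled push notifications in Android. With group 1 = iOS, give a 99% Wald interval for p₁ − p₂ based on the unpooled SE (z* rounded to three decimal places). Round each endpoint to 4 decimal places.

p̂₁ = 693/713 = 0.97195, p̂₂ = 221/417 = 0.52998; p̂₁ − p̂₂ = 0.44197.
Unpooled SE = √(p̂₁(1−p̂₁)/n₁ + p̂₂(1−p̂₂)/n₂) = √(0.000038238 + 0.000597366) = 0.025211.
The 99% critical value is z* = 2.576. Margin of error = 0.06494.
So the interval runs from 0.3770 to 0.5069.

(0.3770, 0.5069)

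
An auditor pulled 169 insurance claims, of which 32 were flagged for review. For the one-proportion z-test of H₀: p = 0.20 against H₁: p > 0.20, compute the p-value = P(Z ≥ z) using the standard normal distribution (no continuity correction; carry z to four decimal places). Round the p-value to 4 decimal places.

The sample proportion is 32/169 = 0.18935.
Under H₀, SE = √(p₀(1−p₀)/n) = √(0.20·0.80/169) = √0.000946746 = 0.030769.
Test statistic (full precision, shown to 4 dp): z = (32/169 − 0.20)/SE₀ ≈ -0.3462.
p-value = P(Z ≥ z) with z = -0.3462 → 0.6354.

p-value = 0.6354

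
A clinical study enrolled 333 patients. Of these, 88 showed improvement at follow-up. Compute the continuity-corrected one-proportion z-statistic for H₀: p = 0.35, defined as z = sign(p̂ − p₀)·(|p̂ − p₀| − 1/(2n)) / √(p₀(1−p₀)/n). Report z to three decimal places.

z = -3.223

The sample proportion is 88/333 = 0.26426. p̂ − p₀ = -0.085736.
1/(2n) = 0.001502.
Corrected numerator: |-0.085736| − 0.001502 = 0.084234.
Null standard error: √(0.35·0.65/333) = √0.000683183 = 0.026138.
z = (−)0.084234/0.026138 = -3.223.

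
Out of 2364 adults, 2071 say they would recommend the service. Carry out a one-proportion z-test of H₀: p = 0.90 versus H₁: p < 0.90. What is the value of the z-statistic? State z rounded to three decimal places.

z = -3.880

Sample proportion p̂ = 2071/2364 = 0.87606.
SE₀ = √(0.90·0.10/2364) = 0.006170.
Test statistic: z = -0.02394/0.006170 = -3.880.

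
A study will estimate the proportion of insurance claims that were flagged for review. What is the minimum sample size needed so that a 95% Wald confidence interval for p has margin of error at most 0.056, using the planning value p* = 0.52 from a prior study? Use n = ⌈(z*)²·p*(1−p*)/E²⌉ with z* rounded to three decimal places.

For 95% confidence, z* = 1.960.
p*(1−p*) = 0.2496.
(z*)²·p*(1−p*)/E² = 3.841600·0.2496/0.003136 = 305.760.
⌈305.760⌉ = 306.

n = 306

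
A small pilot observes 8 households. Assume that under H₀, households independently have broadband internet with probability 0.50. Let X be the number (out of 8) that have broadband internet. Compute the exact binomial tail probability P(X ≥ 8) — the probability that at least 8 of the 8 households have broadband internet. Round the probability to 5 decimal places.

X is binomial with n = 8 and p = 0.50.
P(X ≥ 8) = C(8,8)·0.50^8·0.50^0.
= 0.003906 = 0.00391.

P = 0.00391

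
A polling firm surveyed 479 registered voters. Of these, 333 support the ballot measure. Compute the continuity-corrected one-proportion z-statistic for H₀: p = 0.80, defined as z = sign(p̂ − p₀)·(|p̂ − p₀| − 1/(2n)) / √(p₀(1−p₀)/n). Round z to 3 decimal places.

Sample proportion p̂ = 333/479 = 0.69520. p̂ − p₀ = -0.104802.
Continuity correction 1/(2n) = 1/958 = 0.001044.
Corrected numerator: |-0.104802| − 0.001044 = 0.103758.
Under H₀, SE = √(p₀(1−p₀)/n) = √(0.80·0.20/479) = √0.000334029 = 0.018276.
z = (−)0.103758/0.018276 = -5.677.

z = -5.677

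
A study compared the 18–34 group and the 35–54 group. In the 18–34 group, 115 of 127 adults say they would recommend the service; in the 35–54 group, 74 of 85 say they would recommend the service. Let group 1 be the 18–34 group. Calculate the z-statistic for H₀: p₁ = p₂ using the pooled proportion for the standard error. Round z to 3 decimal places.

p̂₁ = 115/127 = 0.90551, p̂₂ = 74/85 = 0.87059.
Pooling: p̂ = 189/212 = 0.89151.
Pooled SE = √[0.0967204·0.01963872] ≈ 0.043583.
z = (p̂₁ − p̂₂)/SE = (0.90551 − 0.87059)/0.043583 = 0.03492/0.043583 = 0.801.

z = 0.801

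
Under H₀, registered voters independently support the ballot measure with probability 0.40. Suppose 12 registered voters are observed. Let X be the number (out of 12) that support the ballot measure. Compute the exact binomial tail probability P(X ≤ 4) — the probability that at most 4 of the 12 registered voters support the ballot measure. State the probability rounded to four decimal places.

X ~ Binomial(n=12, p=0.40).
P(X ≤ 4) = Σ_{j=0}^{4} C(12,j)·0.40^j·0.60^{12−j}.
= 0.002177 + 0.017414 + 0.063852 + 0.141894 + 0.212841 = 0.4382.

P = 0.4382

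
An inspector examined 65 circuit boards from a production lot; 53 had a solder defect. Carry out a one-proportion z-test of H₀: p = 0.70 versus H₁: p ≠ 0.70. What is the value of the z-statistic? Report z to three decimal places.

p̂ = 53/65 = 0.81538.
SE₀ = √(0.70·0.30/65) = 0.056840.
Test statistic: z = 0.11538/0.056840 = 2.030.

z = 2.030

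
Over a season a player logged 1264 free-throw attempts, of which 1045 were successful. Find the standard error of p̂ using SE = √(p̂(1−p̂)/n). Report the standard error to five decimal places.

SE = 0.01065

The sample proportion is 1045/1264 = 0.82674.
p̂(1−p̂) = 0.143241.
Dividing by n and taking the root: √0.000113324 = 0.01065.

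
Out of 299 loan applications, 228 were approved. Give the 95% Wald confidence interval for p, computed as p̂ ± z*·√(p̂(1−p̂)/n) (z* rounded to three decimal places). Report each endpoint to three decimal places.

(0.714, 0.811)

With x = 228 successes in n = 299, p̂ = 0.76254.
SE = √(p̂(1−p̂)/n) = √(0.181072/299) = 0.024609.
z* = 1.960 at the 95% level.
Margin of error: 1.960 × 0.024609 = 0.04823.
So the interval runs from 0.714 to 0.811.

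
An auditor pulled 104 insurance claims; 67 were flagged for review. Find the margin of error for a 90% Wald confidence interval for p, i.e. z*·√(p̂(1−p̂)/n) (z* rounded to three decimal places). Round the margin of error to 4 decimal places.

ME = 0.0772

The sample proportion is 67/104 = 0.64423.
Standard error of p̂: √(0.229197/104) = √0.002203822 = 0.046945.
The 90% critical value is z* = 1.645.
Margin of error = z*·SE = 1.645 × 0.046945 = 0.0772.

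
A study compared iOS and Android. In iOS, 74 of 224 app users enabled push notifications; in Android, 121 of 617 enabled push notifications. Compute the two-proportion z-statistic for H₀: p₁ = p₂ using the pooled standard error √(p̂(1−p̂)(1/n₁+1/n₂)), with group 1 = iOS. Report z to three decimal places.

p̂₁ = 74/224 = 0.33036, p̂₂ = 121/617 = 0.19611.
Pooled p̂ = (74+121)/(224+617) = 195/841 = 0.23187.
SE = √[p̂(1−p̂)(1/n₁+1/n₂)] = √[0.23187·0.76813·(1/224+1/617)] ≈ 0.032921.
z = 0.13425/0.032921 = 4.078.

z = 4.078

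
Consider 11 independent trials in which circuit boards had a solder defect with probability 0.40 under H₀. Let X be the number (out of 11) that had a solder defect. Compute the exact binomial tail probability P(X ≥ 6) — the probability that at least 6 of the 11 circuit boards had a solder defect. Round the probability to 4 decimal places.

P = 0.2465

X ~ Binomial(n=11, p=0.40).
P(X ≥ 6) = Σ_{j=6}^{11} C(11,j)·0.40^j·0.60^{11−j}.
= 0.147149 + 0.070071 + 0.023357 + 0.005190 + 0.000692 + 0.000042 = 0.2465.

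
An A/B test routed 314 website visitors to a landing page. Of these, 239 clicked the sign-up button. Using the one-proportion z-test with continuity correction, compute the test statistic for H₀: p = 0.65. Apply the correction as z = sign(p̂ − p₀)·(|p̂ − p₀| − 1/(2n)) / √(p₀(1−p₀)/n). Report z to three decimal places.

z = 4.070

The sample proportion is 239/314 = 0.76115. p̂ − p₀ = 0.111146.
Continuity correction 1/(2n) = 1/628 = 0.001592.
Corrected numerator: |0.111146| − 0.001592 = 0.109554.
SE₀ = √(0.65·0.35/314) = 0.026917.
z = +0.109554/0.026917 = 4.070.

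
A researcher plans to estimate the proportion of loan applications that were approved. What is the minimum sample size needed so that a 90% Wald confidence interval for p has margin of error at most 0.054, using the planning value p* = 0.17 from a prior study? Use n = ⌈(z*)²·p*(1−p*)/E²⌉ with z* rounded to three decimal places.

n = 131

The 90% critical value is z* = 1.645.
p*(1−p*) = 0.1411.
Required n before rounding: 2.706025 × 0.1411 / 0.054² = 130.940.
Rounding up, n = 131.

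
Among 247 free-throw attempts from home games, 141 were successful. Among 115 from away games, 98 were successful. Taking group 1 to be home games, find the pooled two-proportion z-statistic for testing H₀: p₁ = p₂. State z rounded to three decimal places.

z = -5.261

p̂₁ = 141/247 = 0.57085, p̂₂ = 98/115 = 0.85217.
Pooling: p̂ = 239/362 = 0.66022.
Pooled SE = √[0.2243292·0.01274424] ≈ 0.053469.
z = -0.28132/0.053469 = -5.261.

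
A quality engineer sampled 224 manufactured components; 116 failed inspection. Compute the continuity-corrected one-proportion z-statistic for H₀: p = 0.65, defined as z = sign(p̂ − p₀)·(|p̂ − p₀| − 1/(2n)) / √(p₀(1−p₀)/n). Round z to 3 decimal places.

z = -4.076

p̂ = 116/224 = 0.51786. p̂ − p₀ = -0.132143.
Continuity correction 1/(2n) = 1/448 = 0.002232.
Corrected numerator: |-0.132143| − 0.002232 = 0.129911.
Under H₀, SE = √(p₀(1−p₀)/n) = √(0.65·0.35/224) = √0.001015625 = 0.031869.
z = (−)0.129911/0.031869 = -4.076.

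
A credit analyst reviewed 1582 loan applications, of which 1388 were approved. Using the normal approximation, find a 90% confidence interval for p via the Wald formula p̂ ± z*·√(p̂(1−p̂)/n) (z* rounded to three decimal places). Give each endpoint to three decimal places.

(0.864, 0.891)

p̂ = 1388/1582 = 0.87737.
Standard error of p̂: √(0.107592/1582) = √0.000068010 = 0.008247.
The 90% critical value is z* = 1.645.
Margin = 1.645·0.008247 = 0.01357.
Interval: 0.87737 ± 0.01357 → (0.864, 0.891).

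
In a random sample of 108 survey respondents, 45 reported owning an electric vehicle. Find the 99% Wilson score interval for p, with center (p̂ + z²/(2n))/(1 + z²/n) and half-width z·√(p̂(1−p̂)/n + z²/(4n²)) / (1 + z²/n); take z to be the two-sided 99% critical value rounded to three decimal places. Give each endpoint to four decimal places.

p̂ = 45/108 = 0.41667; z = 2.576, so z² = 6.635776.
Denominator 1 + z²/n = 1 + 6.635776/108 = 1.061442.
Adjusted center: (0.41667 + z²/(2n))/1.061442 = 0.42149.
Radicand: p̂(1−p̂)/n + z²/(4n²) = 0.002250514 + 0.000142228 = 0.002392742.
Half-width = z·√(radicand)/denom = 2.576·0.048916/1.061442 = 0.11871.
CI: 0.42149 ± 0.11871 = (0.3028, 0.5402).

(0.3028, 0.5402)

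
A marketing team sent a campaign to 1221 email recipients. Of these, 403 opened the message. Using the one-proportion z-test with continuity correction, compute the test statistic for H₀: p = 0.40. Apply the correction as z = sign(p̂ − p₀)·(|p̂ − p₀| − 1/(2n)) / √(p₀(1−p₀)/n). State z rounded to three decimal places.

z = -4.960

Sample proportion p̂ = 403/1221 = 0.33006. p̂ − p₀ = -0.069943.
1/(2n) = 0.000410.
Corrected numerator: |-0.069943| − 0.000410 = 0.069533.
Under H₀, SE = √(p₀(1−p₀)/n) = √(0.40·0.60/1221) = √0.000196560 = 0.014020.
z = −0.069533/0.014020 = -4.960.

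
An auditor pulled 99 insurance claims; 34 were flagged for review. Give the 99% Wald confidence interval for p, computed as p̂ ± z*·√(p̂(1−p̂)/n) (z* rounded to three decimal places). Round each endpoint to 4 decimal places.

(0.2205, 0.4664)

The sample proportion is 34/99 = 0.34343.
SE = √(p̂(1−p̂)/n) = √(0.225487/99) = 0.047725.
For 99% confidence, z* = 2.576.
Margin of error: 2.576 × 0.047725 = 0.12294.
Interval: 0.34343 ± 0.12294 → (0.2205, 0.4664).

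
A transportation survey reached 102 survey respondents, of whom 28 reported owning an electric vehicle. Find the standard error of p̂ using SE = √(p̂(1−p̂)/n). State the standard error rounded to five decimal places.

SE = 0.04419

With x = 28 successes in n = 102, p̂ = 0.27451.
p̂(1−p̂) = 0.27451·0.72549 = 0.199154.
Dividing by n and taking the root: √0.001952490 = 0.04419.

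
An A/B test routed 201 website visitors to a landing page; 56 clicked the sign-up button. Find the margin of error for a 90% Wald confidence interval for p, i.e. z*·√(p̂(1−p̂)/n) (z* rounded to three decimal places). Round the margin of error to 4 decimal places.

The sample proportion is 56/201 = 0.27861.
Standard error of p̂: √(0.200985/201) = √0.000999926 = 0.031622.
The 90% critical value is z* = 1.645.
ME = 1.645·0.031622 = 0.0520.

ME = 0.0520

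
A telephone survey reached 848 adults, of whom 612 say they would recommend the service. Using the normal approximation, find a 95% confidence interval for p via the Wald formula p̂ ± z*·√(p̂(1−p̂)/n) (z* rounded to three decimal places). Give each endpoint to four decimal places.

The sample proportion is 612/848 = 0.72170.
Standard error of p̂: √(0.200850/848) = √0.000236851 = 0.015390.
For 95% confidence, z* = 1.960.
Margin = 1.960·0.015390 = 0.03016.
Interval: 0.72170 ± 0.03016 → (0.6915, 0.7519).

(0.6915, 0.7519)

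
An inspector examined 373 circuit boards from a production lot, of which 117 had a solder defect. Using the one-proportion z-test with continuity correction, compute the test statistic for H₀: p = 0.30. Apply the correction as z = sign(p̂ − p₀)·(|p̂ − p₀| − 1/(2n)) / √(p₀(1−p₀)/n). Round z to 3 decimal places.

With x = 117 successes in n = 373, p̂ = 0.31367. p̂ − p₀ = 0.013673.
Continuity correction 1/(2n) = 1/746 = 0.001340.
Corrected numerator: |0.013673| − 0.001340 = 0.012333.
SE₀ = √(0.30·0.70/373) = 0.023728.
z = (+)0.012333/0.023728 = 0.520.

z = 0.520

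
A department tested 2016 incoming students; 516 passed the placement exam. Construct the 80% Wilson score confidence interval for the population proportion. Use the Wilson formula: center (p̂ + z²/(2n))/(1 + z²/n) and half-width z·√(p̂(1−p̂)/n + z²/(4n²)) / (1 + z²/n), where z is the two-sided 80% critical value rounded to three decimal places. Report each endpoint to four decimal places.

p̂ = 516/2016 = 0.25595; z = 1.282, so z² = 1.643524.
Denominator 1 + z²/n = 1 + 1.643524/2016 = 1.000815.
Center = (0.25595 + 0.000408)/1.000815 = 0.25615.
Radicand: p̂(1−p̂)/n + z²/(4n²) = 0.000094465 + 0.000000101 = 0.000094566.
Half-width = 1.282·√0.000094566/1.000815 = 0.01246.
So the interval runs from 0.2437 to 0.2686.

(0.2437, 0.2686)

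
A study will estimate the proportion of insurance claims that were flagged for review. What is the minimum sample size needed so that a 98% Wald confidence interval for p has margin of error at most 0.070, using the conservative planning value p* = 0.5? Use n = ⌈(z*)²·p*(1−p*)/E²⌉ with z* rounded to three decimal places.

The 98% critical value is z* = 2.326.
p*(1−p*) = 0.50·0.50 = 0.2500.
(z*)²·p*(1−p*)/E² = 5.410276·0.2500/0.004900 = 276.034.
Rounding up, n = 277.

n = 277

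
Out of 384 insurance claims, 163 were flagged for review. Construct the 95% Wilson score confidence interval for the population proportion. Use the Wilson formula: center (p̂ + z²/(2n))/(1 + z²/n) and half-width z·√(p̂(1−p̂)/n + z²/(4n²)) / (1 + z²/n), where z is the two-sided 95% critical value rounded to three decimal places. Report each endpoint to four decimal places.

(0.3760, 0.4744)

p̂ = 163/384 = 0.42448; z = 1.960, so z² = 3.841600.
Denominator 1 + z²/n = 1 + 3.841600/384 = 1.010004.
Center = (0.42448 + 0.005002)/1.010004 = 0.42523.
Radicand: p̂(1−p̂)/n + z²/(4n²) = 0.000636189 + 0.000006513 = 0.000642702.
Half-width = 1.960·√0.000642702/1.010004 = 0.04920.
So the interval runs from 0.3760 to 0.4744.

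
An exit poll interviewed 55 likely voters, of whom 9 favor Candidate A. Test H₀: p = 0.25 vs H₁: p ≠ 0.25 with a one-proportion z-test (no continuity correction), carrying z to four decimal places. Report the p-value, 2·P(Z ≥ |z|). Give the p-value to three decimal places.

p-value = 0.139

Sample proportion p̂ = 9/55 = 0.16364.
Null standard error: √(0.25·0.75/55) = √0.003409091 = 0.058387.
z = (p̂ − p₀)/SE = (9/55 − 0.25)/0.058387 ≈ -1.4791.
p-value = 2·P(Z ≥ |z|) with z = -1.4791 → 0.139.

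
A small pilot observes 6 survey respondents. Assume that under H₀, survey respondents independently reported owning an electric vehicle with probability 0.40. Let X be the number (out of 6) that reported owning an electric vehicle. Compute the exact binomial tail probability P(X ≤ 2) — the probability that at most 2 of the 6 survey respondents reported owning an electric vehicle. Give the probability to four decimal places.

X is binomial with n = 6 and p = 0.40.
P(X ≤ 2) = C(6,0)·0.40^0·0.60^6 + C(6,1)·0.40^1·0.60^5 + C(6,2)·0.40^2·0.60^4.
= 0.046656 + 0.186624 + 0.311040 = 0.5443.

P = 0.5443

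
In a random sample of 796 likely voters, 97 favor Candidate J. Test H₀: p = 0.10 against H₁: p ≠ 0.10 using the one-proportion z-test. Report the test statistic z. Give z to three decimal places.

z = 2.056

With x = 97 successes in n = 796, p̂ = 0.12186.
Null standard error: √(0.10·0.90/796) = √0.000113065 = 0.010633.
Test statistic: z = 0.02186/0.010633 = 2.056.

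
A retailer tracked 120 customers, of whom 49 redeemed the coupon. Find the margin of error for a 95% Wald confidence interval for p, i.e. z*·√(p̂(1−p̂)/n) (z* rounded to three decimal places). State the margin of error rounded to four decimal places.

With x = 49 successes in n = 120, p̂ = 0.40833.
SE = √(p̂(1−p̂)/n) = √(0.241597/120) = 0.044870.
The 95% critical value is z* = 1.960.
ME = 1.960·0.044870 = 0.0879.

ME = 0.0879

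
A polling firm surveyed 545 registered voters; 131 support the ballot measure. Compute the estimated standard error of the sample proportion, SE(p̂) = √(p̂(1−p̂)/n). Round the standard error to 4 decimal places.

With x = 131 successes in n = 545, p̂ = 0.24037.
p̂(1−p̂) = 0.182592.
SE = √(0.182592/545) = 0.0183.

SE = 0.0183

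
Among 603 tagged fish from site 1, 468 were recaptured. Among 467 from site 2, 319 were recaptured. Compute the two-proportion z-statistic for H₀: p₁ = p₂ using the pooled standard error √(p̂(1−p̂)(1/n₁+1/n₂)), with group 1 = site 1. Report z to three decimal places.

Sample proportions: p̂₁ = 468/603 = 0.77612 and p̂₂ = 319/467 = 0.68308.
Pooled p̂ = (468+319)/(603+467) = 787/1070 = 0.73551.
Pooled SE = √[0.1945331·0.00379970] ≈ 0.027188.
z = (p̂₁ − p̂₂)/SE = (0.77612 − 0.68308)/0.027188 = 0.09304/0.027188 = 3.422.

z = 3.422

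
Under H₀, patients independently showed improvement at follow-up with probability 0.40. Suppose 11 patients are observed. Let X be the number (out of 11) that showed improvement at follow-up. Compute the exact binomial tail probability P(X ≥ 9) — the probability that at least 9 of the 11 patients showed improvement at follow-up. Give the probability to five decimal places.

P = 0.00592

X is binomial with n = 11 and p = 0.40.
P(X ≥ 9) = C(11,9)·0.40^9·0.60^2 + C(11,10)·0.40^10·0.60^1 + C(11,11)·0.40^11·0.60^0.
= 0.005190 + 0.000692 + 0.000042 = 0.00592.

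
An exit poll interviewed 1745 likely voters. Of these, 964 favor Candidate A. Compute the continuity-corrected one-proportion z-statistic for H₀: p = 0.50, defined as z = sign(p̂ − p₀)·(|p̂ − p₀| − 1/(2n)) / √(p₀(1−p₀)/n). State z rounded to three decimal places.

z = 4.357

Sample proportion p̂ = 964/1745 = 0.55244. p̂ − p₀ = 0.052436.
Continuity correction 1/(2n) = 1/3490 = 0.000287.
Corrected numerator: |0.052436| − 0.000287 = 0.052149.
SE₀ = √(0.50·0.50/1745) = 0.011969.
z = +0.052149/0.011969 = 4.357.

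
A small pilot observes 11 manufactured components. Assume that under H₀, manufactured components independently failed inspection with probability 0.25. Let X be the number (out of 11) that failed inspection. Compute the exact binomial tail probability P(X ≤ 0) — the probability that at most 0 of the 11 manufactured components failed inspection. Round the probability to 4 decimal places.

X ~ Binomial(n=11, p=0.25).
P(X ≤ 0) = C(11,0)·0.25^0·0.75^11.
= 0.042235 = 0.0422.

P = 0.0422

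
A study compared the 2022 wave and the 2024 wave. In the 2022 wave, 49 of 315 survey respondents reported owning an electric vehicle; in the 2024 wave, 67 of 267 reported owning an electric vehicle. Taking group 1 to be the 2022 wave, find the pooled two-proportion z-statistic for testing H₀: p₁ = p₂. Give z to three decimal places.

z = -2.870

p̂₁ = 49/315 = 0.15556, p̂₂ = 67/267 = 0.25094.
Pooling: p̂ = 116/582 = 0.19931.
Pooled SE = √[0.1595872·0.00691992] ≈ 0.033231.
z = -0.09538/0.033231 = -2.870.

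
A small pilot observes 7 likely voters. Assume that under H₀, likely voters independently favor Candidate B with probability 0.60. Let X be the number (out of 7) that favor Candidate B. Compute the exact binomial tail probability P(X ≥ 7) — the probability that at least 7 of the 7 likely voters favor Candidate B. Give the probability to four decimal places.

X is binomial with n = 7 and p = 0.60.
P(X ≥ 7) = C(7,7)·0.60^7·0.40^0.
= 0.027994 = 0.0280.

P = 0.0280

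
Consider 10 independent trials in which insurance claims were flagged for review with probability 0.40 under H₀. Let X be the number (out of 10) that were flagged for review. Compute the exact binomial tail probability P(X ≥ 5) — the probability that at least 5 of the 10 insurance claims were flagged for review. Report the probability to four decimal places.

X is binomial with n = 10 and p = 0.40.
P(X ≥ 5) = Σ_{j=5}^{10} C(10,j)·0.40^j·0.60^{10−j}.
= 0.200658 + 0.111477 + 0.042467 + 0.010617 + 0.001573 + 0.000105 = 0.3669.

P = 0.3669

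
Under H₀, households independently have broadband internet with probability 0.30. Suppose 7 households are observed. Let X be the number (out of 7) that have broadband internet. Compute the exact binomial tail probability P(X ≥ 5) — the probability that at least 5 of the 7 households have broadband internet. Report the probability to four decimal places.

X ~ Binomial(n=7, p=0.30).
P(X ≥ 5) = C(7,5)·0.30^5·0.70^2 + C(7,6)·0.30^6·0.70^1 + C(7,7)·0.30^7·0.70^0.
= 0.025005 + 0.003572 + 0.000219 = 0.0288.

P = 0.0288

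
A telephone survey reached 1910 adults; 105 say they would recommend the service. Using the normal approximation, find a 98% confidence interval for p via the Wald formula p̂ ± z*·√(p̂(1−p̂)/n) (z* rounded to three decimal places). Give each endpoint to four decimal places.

With x = 105 successes in n = 1910, p̂ = 0.05497.
SE = √(p̂(1−p̂)/n) = √(0.051952/1910) = 0.005215.
The 98% critical value is z* = 2.326.
Margin = 2.326·0.005215 = 0.01213.
So the interval runs from 0.0428 to 0.0671.

(0.0428, 0.0671)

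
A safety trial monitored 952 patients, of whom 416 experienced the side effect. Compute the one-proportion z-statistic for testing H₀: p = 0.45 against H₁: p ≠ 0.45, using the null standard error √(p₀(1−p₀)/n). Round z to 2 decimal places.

p̂ = 416/952 = 0.43697.
SE₀ = √(0.45·0.55/952) = 0.016124.
z = (0.43697 − 0.45)/0.016124 = -0.01303/0.016124 = -0.81.

z = -0.81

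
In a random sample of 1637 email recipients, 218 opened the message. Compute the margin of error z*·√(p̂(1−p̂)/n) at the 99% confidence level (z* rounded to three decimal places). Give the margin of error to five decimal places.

The sample proportion is 218/1637 = 0.13317.
Standard error of p̂: √(0.115436/1637) = √0.000070517 = 0.008397.
The 99% critical value is z* = 2.576.
So ME = 0.02163.

ME = 0.02163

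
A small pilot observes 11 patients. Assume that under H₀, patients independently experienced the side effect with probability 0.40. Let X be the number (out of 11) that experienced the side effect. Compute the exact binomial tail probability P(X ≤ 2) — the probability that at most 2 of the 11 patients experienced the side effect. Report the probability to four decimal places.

P = 0.1189

X is binomial with n = 11 and p = 0.40.
P(X ≤ 2) = C(11,0)·0.40^0·0.60^11 + C(11,1)·0.40^1·0.60^10 + C(11,2)·0.40^2·0.60^9.
= 0.003628 + 0.026605 + 0.088684 = 0.1189.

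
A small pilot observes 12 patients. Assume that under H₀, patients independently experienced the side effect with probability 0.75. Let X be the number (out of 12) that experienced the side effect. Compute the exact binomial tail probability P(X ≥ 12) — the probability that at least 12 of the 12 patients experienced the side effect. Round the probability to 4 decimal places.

X ~ Binomial(n=12, p=0.75).
P(X ≥ 12) = C(12,12)·0.75^12·0.25^0.
= 0.031676 = 0.0317.

P = 0.0317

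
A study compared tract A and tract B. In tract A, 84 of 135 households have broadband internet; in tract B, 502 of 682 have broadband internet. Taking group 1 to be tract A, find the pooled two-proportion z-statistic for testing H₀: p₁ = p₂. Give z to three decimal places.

p̂₁ = 84/135 = 0.62222, p̂₂ = 502/682 = 0.73607.
Pooling: p̂ = 586/817 = 0.71726.
SE = √[p̂(1−p̂)(1/n₁+1/n₂)] = √[0.71726·0.28274·(1/135+1/682)] ≈ 0.042421.
z = (p̂₁ − p̂₂)/SE = (0.62222 − 0.73607)/0.042421 = -0.11385/0.042421 = -2.684.

z = -2.684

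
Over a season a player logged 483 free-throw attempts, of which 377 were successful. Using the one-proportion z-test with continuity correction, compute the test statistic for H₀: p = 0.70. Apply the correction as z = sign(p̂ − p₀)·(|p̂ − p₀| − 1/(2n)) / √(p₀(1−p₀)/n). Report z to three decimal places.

Sample proportion p̂ = 377/483 = 0.78054. p̂ − p₀ = 0.080538.
1/(2n) = 0.001035.
Corrected numerator: |0.080538| − 0.001035 = 0.079503.
Null standard error: √(0.70·0.30/483) = √0.000434783 = 0.020851.
z = (+)0.079503/0.020851 = 3.813.

z = 3.813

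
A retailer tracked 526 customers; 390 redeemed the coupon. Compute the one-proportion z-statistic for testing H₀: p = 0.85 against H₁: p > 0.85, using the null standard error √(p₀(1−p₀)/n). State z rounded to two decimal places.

With x = 390 successes in n = 526, p̂ = 0.74144.
Under H₀, SE = √(p₀(1−p₀)/n) = √(0.85·0.15/526) = √0.000242395 = 0.015569.
z = (0.74144 − 0.85)/0.015569 = -0.10856/0.015569 = -6.97.

z = -6.97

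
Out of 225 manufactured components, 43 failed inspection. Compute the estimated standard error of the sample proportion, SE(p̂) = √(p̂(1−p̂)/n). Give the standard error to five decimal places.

Sample proportion p̂ = 43/225 = 0.19111.
p̂(1−p̂) = 0.19111·0.80889 = 0.154587.
Dividing by n and taking the root: √0.000687053 = 0.02621.

SE = 0.02621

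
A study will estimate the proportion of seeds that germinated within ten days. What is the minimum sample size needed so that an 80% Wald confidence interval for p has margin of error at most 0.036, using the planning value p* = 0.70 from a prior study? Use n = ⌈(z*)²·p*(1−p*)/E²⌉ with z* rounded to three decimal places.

n = 267

z* = 1.282 at the 80% level.
p*(1−p*) = 0.70·0.30 = 0.2100.
Required n before rounding: 1.643524 × 0.2100 / 0.036² = 266.312.
⌈266.312⌉ = 267.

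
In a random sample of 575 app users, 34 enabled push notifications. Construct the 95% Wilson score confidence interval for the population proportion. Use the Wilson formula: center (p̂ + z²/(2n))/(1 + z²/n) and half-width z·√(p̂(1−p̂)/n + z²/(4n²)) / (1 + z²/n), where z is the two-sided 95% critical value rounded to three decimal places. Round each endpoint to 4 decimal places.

(0.0426, 0.0815)

Here p̂ = 34/575 = 0.05913 and z = 1.960 (z² = 3.841600).
Denominator 1 + z²/n = 1 + 3.841600/575 = 1.006681.
Center = (0.05913 + 0.003341)/1.006681 = 0.06206.
Radicand: p̂(1−p̂)/n + z²/(4n²) = 0.000096755 + 0.000002905 = 0.000099660.
Half-width = 1.960·√0.000099660/1.006681 = 0.01944.
So the interval runs from 0.0426 to 0.0815.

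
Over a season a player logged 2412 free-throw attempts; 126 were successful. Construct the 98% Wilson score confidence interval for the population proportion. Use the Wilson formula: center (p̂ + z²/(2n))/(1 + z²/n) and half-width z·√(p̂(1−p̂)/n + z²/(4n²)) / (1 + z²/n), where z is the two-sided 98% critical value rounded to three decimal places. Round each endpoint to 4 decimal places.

Here p̂ = 126/2412 = 0.05224 and z = 2.326 (z² = 5.410276).
1 + z²/n = 1.002243.
Adjusted center: (0.05224 + z²/(2n))/1.002243 = 0.05324.
Radicand: p̂(1−p̂)/n + z²/(4n²) = 0.000020526 + 0.000000232 = 0.000020758.
Half-width = z·√(radicand)/denom = 2.326·0.004556/1.002243 = 0.01057.
Interval: 0.05324 ± 0.01057 → (0.0427, 0.0638).

(0.0427, 0.0638)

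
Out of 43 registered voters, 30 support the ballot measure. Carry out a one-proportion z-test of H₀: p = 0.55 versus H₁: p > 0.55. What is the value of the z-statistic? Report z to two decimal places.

p̂ = 30/43 = 0.69767.
SE₀ = √(0.55·0.45/43) = 0.075867.
z = (0.69767 − 0.55)/0.075867 = 0.14767/0.075867 = 1.95.

z = 1.95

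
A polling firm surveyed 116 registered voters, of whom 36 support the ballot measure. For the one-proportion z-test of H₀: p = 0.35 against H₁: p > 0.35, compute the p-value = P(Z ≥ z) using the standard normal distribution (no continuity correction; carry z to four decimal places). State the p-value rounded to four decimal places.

p̂ = 36/116 = 0.31034.
SE₀ = √(0.35·0.65/116) = 0.044286.
Test statistic (full precision, shown to 4 dp): z = (36/116 − 0.35)/SE₀ ≈ -0.8954.
From the standard normal, P(Z ≥ z) = 0.8147.

p-value = 0.8147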